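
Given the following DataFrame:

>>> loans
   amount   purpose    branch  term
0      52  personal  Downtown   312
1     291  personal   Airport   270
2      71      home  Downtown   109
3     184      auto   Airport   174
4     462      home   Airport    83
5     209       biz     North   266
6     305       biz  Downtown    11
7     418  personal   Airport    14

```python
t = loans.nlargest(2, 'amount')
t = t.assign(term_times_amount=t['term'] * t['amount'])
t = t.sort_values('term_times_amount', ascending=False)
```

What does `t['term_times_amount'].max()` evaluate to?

38346

take 2 rows with largest amount:
   amount   purpose   branch  term
4     462      home  Airport    83
7     418  personal  Airport    14
add column term_times_amount = t['term'] * t['amount']:
   amount   purpose   branch  term  term_times_amount
4     462      home  Airport    83              38346
7     418  personal  Airport    14               5852
sort by term_times_amount descending:
   amount   purpose   branch  term  term_times_amount
4     462      home  Airport    83              38346
7     418  personal  Airport    14               5852
Then the max of column 'term_times_amount': 38346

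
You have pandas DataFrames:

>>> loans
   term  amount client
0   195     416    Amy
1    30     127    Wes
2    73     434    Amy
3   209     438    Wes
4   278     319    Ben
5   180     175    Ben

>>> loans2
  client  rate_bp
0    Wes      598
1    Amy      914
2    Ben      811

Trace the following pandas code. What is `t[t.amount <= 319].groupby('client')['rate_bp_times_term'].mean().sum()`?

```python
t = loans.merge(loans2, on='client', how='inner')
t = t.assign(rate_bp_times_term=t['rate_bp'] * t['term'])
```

203659.0

merge on 'client' (how='inner') → 6 rows:
   term  amount client  rate_bp
0   195     416    Amy      914
1    30     127    Wes      598
2    73     434    Amy      914
3   209     438    Wes      598
4   278     319    Ben      811
5   180     175    Ben      811
add column rate_bp_times_term = t['rate_bp'] * t['term']:
   term  amount client  rate_bp  rate_bp_times_term
0   195     416    Amy      914              178230
1    30     127    Wes      598               17940
2    73     434    Amy      914               66722
3   209     438    Wes      598              124982
4   278     319    Ben      811              225458
5   180     175    Ben      811              145980
filter rows where amount <= 319:
   term  amount client  rate_bp  rate_bp_times_term
1    30     127    Wes      598               17940
4   278     319    Ben      811              225458
5   180     175    Ben      811              145980
group by client, mean of rate_bp_times_term:
client
Ben    185719.0
Wes     17940.0
Name: rate_bp_times_term, dtype: float64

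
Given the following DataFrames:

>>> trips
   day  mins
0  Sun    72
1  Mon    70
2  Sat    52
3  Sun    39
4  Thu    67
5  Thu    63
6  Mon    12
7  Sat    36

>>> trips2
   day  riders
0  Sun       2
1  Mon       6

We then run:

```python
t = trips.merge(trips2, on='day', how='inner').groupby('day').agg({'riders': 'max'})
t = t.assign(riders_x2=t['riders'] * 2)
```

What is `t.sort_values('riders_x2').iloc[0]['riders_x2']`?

merge on 'day' (how='inner') → 4 rows:
   day  mins  riders
0  Sun    72       2
1  Mon    70       6
2  Sun    39       2
3  Mon    12       6
group by day, max of riders:
     riders
day        
Mon       6
Sun       2
add column riders_x2 = t['riders'] * 2:
     riders  riders_x2
day                   
Mon       6         12
Sun       2          4
sort by riders_x2:
     riders  riders_x2
day                   
Sun       2          4
Mon       6         12
Then the value at position 0, column 'riders_x2': 4

4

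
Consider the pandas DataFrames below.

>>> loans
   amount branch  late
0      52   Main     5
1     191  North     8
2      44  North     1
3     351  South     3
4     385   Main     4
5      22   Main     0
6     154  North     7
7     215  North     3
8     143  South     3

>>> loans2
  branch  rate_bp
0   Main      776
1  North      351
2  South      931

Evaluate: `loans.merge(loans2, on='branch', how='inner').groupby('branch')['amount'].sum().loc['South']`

merge on 'branch' (how='inner') → 9 rows:
   amount branch  late  rate_bp
0      52   Main     5      776
1     191  North     8      351
2      44  North     1      351
3     351  South     3      931
4     385   Main     4      776
5      22   Main     0      776
6     154  North     7      351
7     215  North     3      351
8     143  South     3      931
group by branch, sum of amount:
branch
Main     459
North    604
South    494
Name: amount, dtype: int64
Then the value at index 'South': 494

494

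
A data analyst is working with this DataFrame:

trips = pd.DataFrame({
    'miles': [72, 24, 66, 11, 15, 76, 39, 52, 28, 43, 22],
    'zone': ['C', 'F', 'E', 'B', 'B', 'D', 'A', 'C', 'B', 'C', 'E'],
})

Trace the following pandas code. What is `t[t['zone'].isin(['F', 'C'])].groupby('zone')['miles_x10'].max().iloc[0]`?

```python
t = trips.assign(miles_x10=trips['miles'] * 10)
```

add column miles_x10 = trips['miles'] * 10:
    miles zone  miles_x10
0      72    C        720
1      24    F        240
2      66    E        660
3      11    B        110
4      15    B        150
5      76    D        760
6      39    A        390
7      52    C        520
8      28    B        280
9      43    C        430
10     22    E        220
filter rows where zone in ['F', 'C']:
   miles zone  miles_x10
0     72    C        720
1     24    F        240
7     52    C        520
9     43    C        430
group by zone, max of miles_x10:
zone
C    720
F    240
Name: miles_x10, dtype: int64

720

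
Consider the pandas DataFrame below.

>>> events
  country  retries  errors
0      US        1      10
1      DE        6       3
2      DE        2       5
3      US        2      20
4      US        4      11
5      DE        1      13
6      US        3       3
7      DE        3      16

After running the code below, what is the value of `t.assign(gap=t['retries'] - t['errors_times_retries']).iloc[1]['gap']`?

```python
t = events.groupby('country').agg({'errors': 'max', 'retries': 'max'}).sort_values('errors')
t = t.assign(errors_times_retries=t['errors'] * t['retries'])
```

group by country: max(errors), max(retries):
         errors  retries
country                 
DE           16        6
US           20        4
sort by errors:
         errors  retries
country                 
DE           16        6
US           20        4
add column errors_times_retries = t['errors'] * t['retries']:
         errors  retries  errors_times_retries
country                                       
DE           16        6                    96
US           20        4                    80
add column gap = t['retries'] - t['errors_times_retries']:
         errors  retries  errors_times_retries  gap
country                                            
DE           16        6                    96  -90
US           20        4                    80  -76
Reading off the value at position 1, column 'gap', we get -76.

-76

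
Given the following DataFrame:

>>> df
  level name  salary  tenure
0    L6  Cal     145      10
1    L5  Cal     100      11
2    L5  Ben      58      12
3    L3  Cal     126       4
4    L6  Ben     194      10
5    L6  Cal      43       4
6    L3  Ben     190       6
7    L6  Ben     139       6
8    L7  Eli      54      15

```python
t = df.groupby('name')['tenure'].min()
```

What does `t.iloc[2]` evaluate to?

group by name, min of tenure:
name
Ben     6
Cal     4
Eli    15
Name: tenure, dtype: int64
Then the value at position 2: 15

15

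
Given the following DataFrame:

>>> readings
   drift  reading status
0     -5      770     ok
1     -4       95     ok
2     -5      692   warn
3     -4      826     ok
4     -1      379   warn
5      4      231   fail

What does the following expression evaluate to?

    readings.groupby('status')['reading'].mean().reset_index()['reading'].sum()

group by status, mean of reading:
status
fail    231.000000
ok      563.666667
warn    535.500000
Name: reading, dtype: float64
reset_index():
  status     reading
0   fail  231.000000
1     ok  563.666667
2   warn  535.500000
Then the sum of column 'reading': 1330.16666667

1330.16666667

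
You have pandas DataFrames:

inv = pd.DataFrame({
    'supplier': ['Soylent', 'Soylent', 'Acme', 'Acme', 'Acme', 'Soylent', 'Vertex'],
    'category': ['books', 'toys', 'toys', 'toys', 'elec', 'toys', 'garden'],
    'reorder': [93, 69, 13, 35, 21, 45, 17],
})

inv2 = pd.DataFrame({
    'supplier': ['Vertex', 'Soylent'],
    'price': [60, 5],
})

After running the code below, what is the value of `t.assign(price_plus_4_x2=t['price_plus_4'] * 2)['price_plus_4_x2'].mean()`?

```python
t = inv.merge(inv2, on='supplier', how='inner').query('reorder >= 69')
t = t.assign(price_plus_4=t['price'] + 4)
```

merge on 'supplier' (how='inner') → 4 rows:
  supplier category  reorder  price
0  Soylent    books       93      5
1  Soylent     toys       69      5
2  Soylent     toys       45      5
3   Vertex   garden       17     60
filter rows where reorder >= 69:
  supplier category  reorder  price
0  Soylent    books       93      5
1  Soylent     toys       69      5
add column price_plus_4 = t['price'] + 4:
  supplier category  reorder  price  price_plus_4
0  Soylent    books       93      5             9
1  Soylent     toys       69      5             9
add column price_plus_4_x2 = t['price_plus_4'] * 2:
  supplier category  reorder  price  price_plus_4  price_plus_4_x2
0  Soylent    books       93      5             9               18
1  Soylent     toys       69      5             9               18

18.0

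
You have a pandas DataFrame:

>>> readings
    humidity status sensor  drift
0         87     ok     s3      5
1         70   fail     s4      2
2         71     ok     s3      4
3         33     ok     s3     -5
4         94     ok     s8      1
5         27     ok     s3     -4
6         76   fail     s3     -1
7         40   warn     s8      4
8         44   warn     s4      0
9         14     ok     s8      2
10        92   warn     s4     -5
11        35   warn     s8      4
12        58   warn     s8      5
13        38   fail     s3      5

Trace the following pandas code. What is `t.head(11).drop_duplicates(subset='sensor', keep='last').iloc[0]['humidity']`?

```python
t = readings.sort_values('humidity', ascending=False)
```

sort by humidity descending:
    humidity status sensor  drift
4         94     ok     s8      1
10        92   warn     s4     -5
0         87     ok     s3      5
6         76   fail     s3     -1
2         71     ok     s3      4
1         70   fail     s4      2
12        58   warn     s8      5
8         44   warn     s4      0
7         40   warn     s8      4
13        38   fail     s3      5
11        35   warn     s8      4
3         33     ok     s3     -5
5         27     ok     s3     -4
9         14     ok     s8      2
take first 11 rows:
    humidity status sensor  drift
4         94     ok     s8      1
10        92   warn     s4     -5
0         87     ok     s3      5
6         76   fail     s3     -1
2         71     ok     s3      4
1         70   fail     s4      2
12        58   warn     s8      5
8         44   warn     s4      0
7         40   warn     s8      4
13        38   fail     s3      5
11        35   warn     s8      4
drop duplicate sensor (keep=last):
    humidity status sensor  drift
8         44   warn     s4      0
13        38   fail     s3      5
11        35   warn     s8      4

44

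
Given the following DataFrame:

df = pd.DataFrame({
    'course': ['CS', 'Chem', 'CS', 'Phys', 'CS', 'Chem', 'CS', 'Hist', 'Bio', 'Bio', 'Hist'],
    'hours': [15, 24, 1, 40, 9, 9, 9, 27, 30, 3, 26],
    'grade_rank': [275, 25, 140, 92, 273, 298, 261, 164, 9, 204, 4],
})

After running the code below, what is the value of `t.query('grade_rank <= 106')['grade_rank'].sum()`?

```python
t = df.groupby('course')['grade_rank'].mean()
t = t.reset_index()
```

group by course, mean of grade_rank:
course
Bio     106.50
CS      237.25
Chem    161.50
Hist     84.00
Phys     92.00
Name: grade_rank, dtype: float64
reset_index():
  course  grade_rank
0    Bio      106.50
1     CS      237.25
2   Chem      161.50
3   Hist       84.00
4   Phys       92.00
filter rows where grade_rank <= 106:
  course  grade_rank
3   Hist        84.0
4   Phys        92.0
The sum of column 'grade_rank' is 176.0.

176.0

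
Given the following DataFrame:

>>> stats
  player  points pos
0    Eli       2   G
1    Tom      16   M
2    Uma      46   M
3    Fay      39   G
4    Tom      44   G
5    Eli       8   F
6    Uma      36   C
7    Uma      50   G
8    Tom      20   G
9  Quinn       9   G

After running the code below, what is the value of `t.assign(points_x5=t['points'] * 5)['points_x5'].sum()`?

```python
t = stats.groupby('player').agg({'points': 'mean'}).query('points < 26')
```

70.0

group by player, mean of points:
           points
player           
Eli      5.000000
Fay     39.000000
Quinn    9.000000
Tom     26.666667
Uma     44.000000
filter rows where points < 26:
        points
player        
Eli        5.0
Quinn      9.0
add column points_x5 = t['points'] * 5:
        points  points_x5
player                   
Eli        5.0       25.0
Quinn      9.0       45.0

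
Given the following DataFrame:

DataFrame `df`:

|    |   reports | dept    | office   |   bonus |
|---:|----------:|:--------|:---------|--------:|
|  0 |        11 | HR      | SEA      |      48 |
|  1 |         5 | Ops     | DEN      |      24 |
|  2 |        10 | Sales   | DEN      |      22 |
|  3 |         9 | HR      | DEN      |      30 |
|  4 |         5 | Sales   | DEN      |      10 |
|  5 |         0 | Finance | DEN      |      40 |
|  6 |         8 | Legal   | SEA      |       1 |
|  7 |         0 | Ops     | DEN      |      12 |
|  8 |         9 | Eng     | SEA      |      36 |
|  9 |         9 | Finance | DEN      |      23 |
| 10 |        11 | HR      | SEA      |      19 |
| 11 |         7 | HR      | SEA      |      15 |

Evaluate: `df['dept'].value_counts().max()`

4

value_counts of dept:
dept
HR         4
Ops        2
Sales      2
Finance    2
Legal      1
Eng        1
Name: count, dtype: int64
Taking the max of the resulting series gives 4.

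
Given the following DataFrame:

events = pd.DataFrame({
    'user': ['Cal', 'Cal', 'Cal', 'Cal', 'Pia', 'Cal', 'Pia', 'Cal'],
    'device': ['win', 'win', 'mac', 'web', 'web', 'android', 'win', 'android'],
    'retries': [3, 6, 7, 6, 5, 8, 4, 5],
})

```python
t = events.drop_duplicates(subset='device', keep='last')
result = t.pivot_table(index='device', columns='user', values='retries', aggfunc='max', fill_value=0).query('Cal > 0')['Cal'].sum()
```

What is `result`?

12

drop duplicate device (keep=last):
  user   device  retries
2  Cal      mac        7
4  Pia      web        5
6  Pia      win        4
7  Cal  android        5
pivot: rows=device, cols=user, max(retries):
user     Cal  Pia
device           
android    5    0
mac        7    0
web        0    5
win        0    4
filter rows where Cal > 0:
user     Cal  Pia
device           
android    5    0
mac        7    0
The sum of column 'Cal' is 12.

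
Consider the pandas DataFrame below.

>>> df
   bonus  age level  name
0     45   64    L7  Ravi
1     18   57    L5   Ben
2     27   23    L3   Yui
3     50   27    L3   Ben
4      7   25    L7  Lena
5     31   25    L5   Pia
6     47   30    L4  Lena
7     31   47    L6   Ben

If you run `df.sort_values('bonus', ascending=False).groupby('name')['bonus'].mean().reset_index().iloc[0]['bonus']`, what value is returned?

sort by bonus descending:
   bonus  age level  name
3     50   27    L3   Ben
6     47   30    L4  Lena
0     45   64    L7  Ravi
5     31   25    L5   Pia
7     31   47    L6   Ben
2     27   23    L3   Yui
1     18   57    L5   Ben
4      7   25    L7  Lena
group by name, mean of bonus:
name
Ben     33.0
Lena    27.0
Pia     31.0
Ravi    45.0
Yui     27.0
Name: bonus, dtype: float64
reset_index():
   name  bonus
0   Ben   33.0
1  Lena   27.0
2   Pia   31.0
3  Ravi   45.0
4   Yui   27.0

33.0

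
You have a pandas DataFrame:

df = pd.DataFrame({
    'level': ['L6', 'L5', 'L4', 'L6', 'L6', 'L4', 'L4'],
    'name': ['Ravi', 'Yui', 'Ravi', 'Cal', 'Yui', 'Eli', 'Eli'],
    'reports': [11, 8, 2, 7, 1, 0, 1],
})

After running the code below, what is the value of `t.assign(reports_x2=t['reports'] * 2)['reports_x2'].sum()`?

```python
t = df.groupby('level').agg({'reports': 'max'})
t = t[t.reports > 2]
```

group by level, max of reports:
       reports
level         
L4           2
L5           8
L6          11
filter rows where reports > 2:
       reports
level         
L5           8
L6          11
add column reports_x2 = t['reports'] * 2:
       reports  reports_x2
level                     
L5           8          16
L6          11          22
Reading off the sum of column 'reports_x2', we get 38.

38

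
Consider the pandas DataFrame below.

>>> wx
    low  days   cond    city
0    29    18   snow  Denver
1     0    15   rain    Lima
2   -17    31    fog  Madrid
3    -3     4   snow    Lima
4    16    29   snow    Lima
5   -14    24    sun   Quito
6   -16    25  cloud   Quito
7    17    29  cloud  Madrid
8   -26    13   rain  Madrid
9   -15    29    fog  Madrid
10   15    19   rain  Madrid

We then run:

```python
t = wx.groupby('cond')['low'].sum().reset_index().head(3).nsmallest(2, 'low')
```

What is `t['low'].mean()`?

-21.5

group by cond, sum of low:
cond
cloud     1
fog     -32
rain    -11
snow     42
sun     -14
Name: low, dtype: int64
reset_index():
    cond  low
0  cloud    1
1    fog  -32
2   rain  -11
3   snow   42
4    sun  -14
take first 3 rows:
    cond  low
0  cloud    1
1    fog  -32
2   rain  -11
take 2 rows with smallest low:
   cond  low
1   fog  -32
2  rain  -11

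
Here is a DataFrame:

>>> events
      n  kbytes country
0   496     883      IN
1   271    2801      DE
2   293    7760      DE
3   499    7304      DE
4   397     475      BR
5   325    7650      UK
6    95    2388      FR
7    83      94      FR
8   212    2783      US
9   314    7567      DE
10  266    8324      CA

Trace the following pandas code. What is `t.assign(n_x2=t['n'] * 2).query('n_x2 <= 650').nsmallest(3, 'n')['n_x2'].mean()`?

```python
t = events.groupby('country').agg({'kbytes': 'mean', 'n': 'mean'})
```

378.0

group by country: mean(kbytes), mean(n):
         kbytes       n
country                
BR        475.0  397.00
CA       8324.0  266.00
DE       6358.0  344.25
FR       1241.0   89.00
IN        883.0  496.00
UK       7650.0  325.00
US       2783.0  212.00
add column n_x2 = t['n'] * 2:
         kbytes       n   n_x2
country                       
BR        475.0  397.00  794.0
CA       8324.0  266.00  532.0
DE       6358.0  344.25  688.5
FR       1241.0   89.00  178.0
IN        883.0  496.00  992.0
UK       7650.0  325.00  650.0
US       2783.0  212.00  424.0
filter rows where n_x2 <= 650:
         kbytes      n   n_x2
country                      
CA       8324.0  266.0  532.0
FR       1241.0   89.0  178.0
UK       7650.0  325.0  650.0
US       2783.0  212.0  424.0
take 3 rows with smallest n:
         kbytes      n   n_x2
country                      
FR       1241.0   89.0  178.0
US       2783.0  212.0  424.0
CA       8324.0  266.0  532.0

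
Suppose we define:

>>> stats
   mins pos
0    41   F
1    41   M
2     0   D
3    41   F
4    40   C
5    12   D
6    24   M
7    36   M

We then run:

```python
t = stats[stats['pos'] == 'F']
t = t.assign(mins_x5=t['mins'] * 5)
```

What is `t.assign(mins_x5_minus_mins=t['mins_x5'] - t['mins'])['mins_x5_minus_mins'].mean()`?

164.0

filter rows where pos == 'F':
   mins pos
0    41   F
3    41   F
add column mins_x5 = t['mins'] * 5:
   mins pos  mins_x5
0    41   F      205
3    41   F      205
add column mins_x5_minus_mins = t['mins_x5'] - t['mins']:
   mins pos  mins_x5  mins_x5_minus_mins
0    41   F      205                 164
3    41   F      205                 164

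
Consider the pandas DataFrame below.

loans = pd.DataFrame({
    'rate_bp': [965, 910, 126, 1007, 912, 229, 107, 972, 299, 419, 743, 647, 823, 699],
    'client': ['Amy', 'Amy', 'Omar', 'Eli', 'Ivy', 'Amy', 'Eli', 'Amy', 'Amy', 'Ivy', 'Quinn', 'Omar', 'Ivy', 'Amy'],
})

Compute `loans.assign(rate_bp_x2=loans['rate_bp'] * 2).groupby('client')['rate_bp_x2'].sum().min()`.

1486

add column rate_bp_x2 = loans['rate_bp'] * 2:
    rate_bp client  rate_bp_x2
0       965    Amy        1930
1       910    Amy        1820
2       126   Omar         252
3      1007    Eli        2014
4       912    Ivy        1824
5       229    Amy         458
6       107    Eli         214
7       972    Amy        1944
8       299    Amy         598
9       419    Ivy         838
10      743  Quinn        1486
11      647   Omar        1294
12      823    Ivy        1646
13      699    Amy        1398
group by client, sum of rate_bp_x2:
client
Amy      8148
Eli      2228
Ivy      4308
Omar     1546
Quinn    1486
Name: rate_bp_x2, dtype: int64
So min() = 1486.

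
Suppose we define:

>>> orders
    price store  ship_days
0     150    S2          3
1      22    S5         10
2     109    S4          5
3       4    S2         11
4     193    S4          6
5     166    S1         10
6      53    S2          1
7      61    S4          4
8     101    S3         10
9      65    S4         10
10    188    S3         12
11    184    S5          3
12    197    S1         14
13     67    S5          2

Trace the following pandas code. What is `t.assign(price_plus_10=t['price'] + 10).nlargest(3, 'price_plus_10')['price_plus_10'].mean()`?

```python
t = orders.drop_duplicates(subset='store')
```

drop duplicate store (keep=first):
   price store  ship_days
0    150    S2          3
1     22    S5         10
2    109    S4          5
5    166    S1         10
8    101    S3         10
add column price_plus_10 = t['price'] + 10:
   price store  ship_days  price_plus_10
0    150    S2          3            160
1     22    S5         10             32
2    109    S4          5            119
5    166    S1         10            176
8    101    S3         10            111
take 3 rows with largest price_plus_10:
   price store  ship_days  price_plus_10
5    166    S1         10            176
0    150    S2          3            160
2    109    S4          5            119
Then the mean of column 'price_plus_10': 151.666666667

151.666666667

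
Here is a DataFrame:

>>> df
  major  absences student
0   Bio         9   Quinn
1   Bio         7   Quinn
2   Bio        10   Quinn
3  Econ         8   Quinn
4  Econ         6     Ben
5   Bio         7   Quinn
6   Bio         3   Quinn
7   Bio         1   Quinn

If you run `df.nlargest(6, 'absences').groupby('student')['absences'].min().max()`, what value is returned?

take 6 rows with largest absences:
  major  absences student
2   Bio        10   Quinn
0   Bio         9   Quinn
3  Econ         8   Quinn
1   Bio         7   Quinn
5   Bio         7   Quinn
4  Econ         6     Ben
group by student, min of absences:
student
Ben      6
Quinn    7
Name: absences, dtype: int64

7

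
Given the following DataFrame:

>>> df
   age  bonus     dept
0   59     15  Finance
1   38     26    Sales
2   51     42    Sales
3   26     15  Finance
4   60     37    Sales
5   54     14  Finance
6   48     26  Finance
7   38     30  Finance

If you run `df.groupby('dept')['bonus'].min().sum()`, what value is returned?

40

group by dept, min of bonus:
dept
Finance    14
Sales      26
Name: bonus, dtype: int64
Hence 40.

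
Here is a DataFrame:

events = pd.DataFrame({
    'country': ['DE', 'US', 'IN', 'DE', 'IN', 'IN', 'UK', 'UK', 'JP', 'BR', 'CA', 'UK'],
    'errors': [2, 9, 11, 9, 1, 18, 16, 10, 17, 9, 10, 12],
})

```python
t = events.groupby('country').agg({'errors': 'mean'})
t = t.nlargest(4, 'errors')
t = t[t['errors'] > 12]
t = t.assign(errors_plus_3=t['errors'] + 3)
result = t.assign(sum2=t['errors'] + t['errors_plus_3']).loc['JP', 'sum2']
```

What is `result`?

group by country, mean of errors:
            errors
country           
BR        9.000000
CA       10.000000
DE        5.500000
IN       10.000000
JP       17.000000
UK       12.666667
US        9.000000
take 4 rows with largest errors:
            errors
country           
JP       17.000000
UK       12.666667
CA       10.000000
IN       10.000000
filter rows where errors > 12:
            errors
country           
JP       17.000000
UK       12.666667
add column errors_plus_3 = t['errors'] + 3:
            errors  errors_plus_3
country                          
JP       17.000000      20.000000
UK       12.666667      15.666667
add column sum2 = t['errors'] + t['errors_plus_3']:
            errors  errors_plus_3       sum2
country                                     
JP       17.000000      20.000000  37.000000
UK       12.666667      15.666667  28.333333
value at row 'JP', column 'sum2' → 37.0

37.0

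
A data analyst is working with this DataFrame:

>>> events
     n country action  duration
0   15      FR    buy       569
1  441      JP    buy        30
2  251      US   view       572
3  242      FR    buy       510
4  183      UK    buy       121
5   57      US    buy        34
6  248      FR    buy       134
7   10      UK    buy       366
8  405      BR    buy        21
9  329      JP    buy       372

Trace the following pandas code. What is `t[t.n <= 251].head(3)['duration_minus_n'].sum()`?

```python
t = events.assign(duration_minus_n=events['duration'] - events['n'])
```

add column duration_minus_n = events['duration'] - events['n']:
     n country action  duration  duration_minus_n
0   15      FR    buy       569               554
1  441      JP    buy        30              -411
2  251      US   view       572               321
3  242      FR    buy       510               268
4  183      UK    buy       121               -62
5   57      US    buy        34               -23
6  248      FR    buy       134              -114
7   10      UK    buy       366               356
8  405      BR    buy        21              -384
9  329      JP    buy       372                43
filter rows where n <= 251:
     n country action  duration  duration_minus_n
0   15      FR    buy       569               554
2  251      US   view       572               321
3  242      FR    buy       510               268
4  183      UK    buy       121               -62
5   57      US    buy        34               -23
6  248      FR    buy       134              -114
7   10      UK    buy       366               356
take first 3 rows:
     n country action  duration  duration_minus_n
0   15      FR    buy       569               554
2  251      US   view       572               321
3  242      FR    buy       510               268
Finally, sum of column 'duration_minus_n' = 1143.

1143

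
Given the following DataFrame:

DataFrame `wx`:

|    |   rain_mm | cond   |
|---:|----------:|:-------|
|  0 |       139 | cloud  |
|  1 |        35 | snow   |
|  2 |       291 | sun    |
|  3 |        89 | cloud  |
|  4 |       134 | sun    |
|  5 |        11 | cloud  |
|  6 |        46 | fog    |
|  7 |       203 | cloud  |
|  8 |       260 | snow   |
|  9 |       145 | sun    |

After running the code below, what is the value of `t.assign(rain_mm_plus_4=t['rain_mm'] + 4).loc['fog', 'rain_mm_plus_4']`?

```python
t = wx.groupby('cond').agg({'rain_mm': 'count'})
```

5

group by cond, count of rain_mm:
       rain_mm
cond          
cloud        4
fog          1
snow         2
sun          3
add column rain_mm_plus_4 = t['rain_mm'] + 4:
       rain_mm  rain_mm_plus_4
cond                          
cloud        4               8
fog          1               5
snow         2               6
sun          3               7
Taking the value at row 'fog', column 'rain_mm_plus_4' gives 5.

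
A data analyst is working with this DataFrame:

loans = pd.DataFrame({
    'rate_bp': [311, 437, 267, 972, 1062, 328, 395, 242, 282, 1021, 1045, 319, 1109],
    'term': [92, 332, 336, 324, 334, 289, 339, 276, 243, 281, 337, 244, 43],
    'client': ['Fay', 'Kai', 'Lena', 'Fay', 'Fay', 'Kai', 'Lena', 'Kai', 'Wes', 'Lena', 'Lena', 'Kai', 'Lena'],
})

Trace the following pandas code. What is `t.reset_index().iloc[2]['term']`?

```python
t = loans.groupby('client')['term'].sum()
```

1336

group by client, sum of term:
client
Fay      750
Kai     1141
Lena    1336
Wes      243
Name: term, dtype: int64
reset_index():
  client  term
0    Fay   750
1    Kai  1141
2   Lena  1336
3    Wes   243
So iloc[2]['term'] = 1336.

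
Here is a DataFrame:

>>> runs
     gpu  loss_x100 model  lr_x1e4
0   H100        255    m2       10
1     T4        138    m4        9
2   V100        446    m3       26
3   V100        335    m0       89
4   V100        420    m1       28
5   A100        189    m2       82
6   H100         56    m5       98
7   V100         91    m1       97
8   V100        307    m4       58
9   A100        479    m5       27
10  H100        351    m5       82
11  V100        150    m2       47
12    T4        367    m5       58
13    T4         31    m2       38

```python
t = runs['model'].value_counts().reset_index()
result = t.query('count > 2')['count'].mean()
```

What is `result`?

value_counts of model:
model
m2    4
m5    4
m4    2
m1    2
m3    1
m0    1
Name: count, dtype: int64
reset_index():
  model  count
0    m2      4
1    m5      4
2    m4      2
3    m1      2
4    m3      1
5    m0      1
filter rows where count > 2:
  model  count
0    m2      4
1    m5      4
The mean of column 'count' is 4.0.

4.0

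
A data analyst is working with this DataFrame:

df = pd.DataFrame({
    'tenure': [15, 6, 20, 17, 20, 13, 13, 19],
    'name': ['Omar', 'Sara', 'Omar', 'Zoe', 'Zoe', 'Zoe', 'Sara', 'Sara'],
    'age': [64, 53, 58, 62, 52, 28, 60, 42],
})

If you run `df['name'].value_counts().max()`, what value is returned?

3

value_counts of name:
name
Sara    3
Zoe     3
Omar    2
Name: count, dtype: int64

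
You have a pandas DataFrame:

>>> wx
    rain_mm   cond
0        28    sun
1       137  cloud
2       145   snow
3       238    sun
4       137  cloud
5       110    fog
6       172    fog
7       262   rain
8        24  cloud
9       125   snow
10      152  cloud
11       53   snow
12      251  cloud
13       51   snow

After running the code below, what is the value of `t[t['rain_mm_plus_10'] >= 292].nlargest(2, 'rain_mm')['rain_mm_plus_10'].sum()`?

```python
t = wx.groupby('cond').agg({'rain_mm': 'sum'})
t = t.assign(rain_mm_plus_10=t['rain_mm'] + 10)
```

1095

group by cond, sum of rain_mm:
       rain_mm
cond          
cloud      701
fog        282
rain       262
snow       374
sun        266
add column rain_mm_plus_10 = t['rain_mm'] + 10:
       rain_mm  rain_mm_plus_10
cond                           
cloud      701              711
fog        282              292
rain       262              272
snow       374              384
sun        266              276
filter rows where rain_mm_plus_10 >= 292:
       rain_mm  rain_mm_plus_10
cond                           
cloud      701              711
fog        282              292
snow       374              384
take 2 rows with largest rain_mm:
       rain_mm  rain_mm_plus_10
cond                           
cloud      701              711
snow       374              384
Then the sum of column 'rain_mm_plus_10': 1095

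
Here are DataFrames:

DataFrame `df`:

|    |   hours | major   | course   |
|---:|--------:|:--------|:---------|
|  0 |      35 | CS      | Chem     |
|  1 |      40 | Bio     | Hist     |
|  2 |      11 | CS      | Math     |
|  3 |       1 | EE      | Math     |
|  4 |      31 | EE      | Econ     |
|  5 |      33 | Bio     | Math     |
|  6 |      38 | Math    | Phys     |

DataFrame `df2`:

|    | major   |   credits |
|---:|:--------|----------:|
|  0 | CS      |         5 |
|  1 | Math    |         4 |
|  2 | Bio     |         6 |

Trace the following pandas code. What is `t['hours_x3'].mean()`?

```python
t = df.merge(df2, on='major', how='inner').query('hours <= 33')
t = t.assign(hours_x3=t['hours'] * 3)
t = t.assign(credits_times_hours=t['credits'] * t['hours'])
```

merge on 'major' (how='inner') → 5 rows:
   hours major course  credits
0     35    CS   Chem        5
1     40   Bio   Hist        6
2     11    CS   Math        5
3     33   Bio   Math        6
4     38  Math   Phys        4
filter rows where hours <= 33:
   hours major course  credits
2     11    CS   Math        5
3     33   Bio   Math        6
add column hours_x3 = t['hours'] * 3:
   hours major course  credits  hours_x3
2     11    CS   Math        5        33
3     33   Bio   Math        6        99
add column credits_times_hours = t['credits'] * t['hours']:
   hours major course  credits  hours_x3  credits_times_hours
2     11    CS   Math        5        33                   55
3     33   Bio   Math        6        99                  198
mean of column 'hours_x3' → 66.0

66.0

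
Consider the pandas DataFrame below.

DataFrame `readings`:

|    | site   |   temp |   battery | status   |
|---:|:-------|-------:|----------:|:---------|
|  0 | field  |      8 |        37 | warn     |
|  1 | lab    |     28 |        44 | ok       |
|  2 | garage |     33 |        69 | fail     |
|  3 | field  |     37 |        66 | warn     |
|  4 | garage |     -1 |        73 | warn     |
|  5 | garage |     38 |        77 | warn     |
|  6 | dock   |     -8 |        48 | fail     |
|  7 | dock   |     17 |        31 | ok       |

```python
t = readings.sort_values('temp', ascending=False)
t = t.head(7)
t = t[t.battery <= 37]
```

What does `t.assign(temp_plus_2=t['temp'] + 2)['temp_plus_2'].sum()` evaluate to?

sort by temp descending:
     site  temp  battery status
5  garage    38       77   warn
3   field    37       66   warn
2  garage    33       69   fail
1     lab    28       44     ok
7    dock    17       31     ok
0   field     8       37   warn
4  garage    -1       73   warn
6    dock    -8       48   fail
take first 7 rows:
     site  temp  battery status
5  garage    38       77   warn
3   field    37       66   warn
2  garage    33       69   fail
1     lab    28       44     ok
7    dock    17       31     ok
0   field     8       37   warn
4  garage    -1       73   warn
filter rows where battery <= 37:
    site  temp  battery status
7   dock    17       31     ok
0  field     8       37   warn
add column temp_plus_2 = t['temp'] + 2:
    site  temp  battery status  temp_plus_2
7   dock    17       31     ok           19
0  field     8       37   warn           10
Hence 29.

29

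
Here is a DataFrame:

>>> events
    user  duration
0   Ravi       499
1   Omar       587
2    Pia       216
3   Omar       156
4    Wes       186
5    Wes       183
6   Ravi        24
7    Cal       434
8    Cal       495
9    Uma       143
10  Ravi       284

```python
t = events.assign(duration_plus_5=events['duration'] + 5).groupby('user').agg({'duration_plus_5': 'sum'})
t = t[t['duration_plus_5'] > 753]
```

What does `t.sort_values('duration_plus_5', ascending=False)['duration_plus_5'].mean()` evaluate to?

add column duration_plus_5 = events['duration'] + 5:
    user  duration  duration_plus_5
0   Ravi       499              504
1   Omar       587              592
2    Pia       216              221
3   Omar       156              161
4    Wes       186              191
5    Wes       183              188
6   Ravi        24               29
7    Cal       434              439
8    Cal       495              500
9    Uma       143              148
10  Ravi       284              289
group by user, sum of duration_plus_5:
      duration_plus_5
user                 
Cal               939
Omar              753
Pia               221
Ravi              822
Uma               148
Wes               379
filter rows where duration_plus_5 > 753:
      duration_plus_5
user                 
Cal               939
Ravi              822
sort by duration_plus_5 descending:
      duration_plus_5
user                 
Cal               939
Ravi              822
mean of column 'duration_plus_5' → 880.5

880.5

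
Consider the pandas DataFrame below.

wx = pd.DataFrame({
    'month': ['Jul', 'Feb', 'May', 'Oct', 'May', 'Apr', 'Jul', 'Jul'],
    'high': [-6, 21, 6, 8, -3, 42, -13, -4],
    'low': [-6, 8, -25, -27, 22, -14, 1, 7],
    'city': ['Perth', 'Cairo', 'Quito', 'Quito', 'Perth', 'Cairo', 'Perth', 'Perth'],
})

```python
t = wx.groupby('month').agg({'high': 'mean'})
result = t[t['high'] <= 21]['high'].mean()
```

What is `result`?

group by month, mean of high:
            high
month           
Apr    42.000000
Feb    21.000000
Jul    -7.666667
May     1.500000
Oct     8.000000
filter rows where high <= 21:
            high
month           
Feb    21.000000
Jul    -7.666667
May     1.500000
Oct     8.000000
Finally, mean of column 'high' = 5.70833333333.

5.70833333333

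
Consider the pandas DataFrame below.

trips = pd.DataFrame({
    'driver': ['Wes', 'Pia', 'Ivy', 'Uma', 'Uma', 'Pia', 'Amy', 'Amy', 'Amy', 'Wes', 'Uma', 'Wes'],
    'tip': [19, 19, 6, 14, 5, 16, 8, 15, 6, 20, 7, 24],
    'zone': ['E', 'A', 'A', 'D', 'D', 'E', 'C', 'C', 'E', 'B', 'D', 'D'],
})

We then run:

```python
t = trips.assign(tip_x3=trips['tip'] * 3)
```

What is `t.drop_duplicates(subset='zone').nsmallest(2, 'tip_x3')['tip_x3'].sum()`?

66

add column tip_x3 = trips['tip'] * 3:
   driver  tip zone  tip_x3
0     Wes   19    E      57
1     Pia   19    A      57
2     Ivy    6    A      18
3     Uma   14    D      42
4     Uma    5    D      15
5     Pia   16    E      48
6     Amy    8    C      24
7     Amy   15    C      45
8     Amy    6    E      18
9     Wes   20    B      60
10    Uma    7    D      21
11    Wes   24    D      72
drop duplicate zone (keep=first):
  driver  tip zone  tip_x3
0    Wes   19    E      57
1    Pia   19    A      57
3    Uma   14    D      42
6    Amy    8    C      24
9    Wes   20    B      60
take 2 rows with smallest tip_x3:
  driver  tip zone  tip_x3
6    Amy    8    C      24
3    Uma   14    D      42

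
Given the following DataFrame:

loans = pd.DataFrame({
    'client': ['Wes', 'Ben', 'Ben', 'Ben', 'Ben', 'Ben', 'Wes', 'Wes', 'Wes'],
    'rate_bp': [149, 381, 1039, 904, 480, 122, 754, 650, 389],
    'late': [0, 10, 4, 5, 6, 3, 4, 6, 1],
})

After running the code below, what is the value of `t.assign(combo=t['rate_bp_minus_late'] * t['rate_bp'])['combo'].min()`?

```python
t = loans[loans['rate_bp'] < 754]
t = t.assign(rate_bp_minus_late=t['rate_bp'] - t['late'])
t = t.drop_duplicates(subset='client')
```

22201

filter rows where rate_bp < 754:
  client  rate_bp  late
0    Wes      149     0
1    Ben      381    10
4    Ben      480     6
5    Ben      122     3
7    Wes      650     6
8    Wes      389     1
add column rate_bp_minus_late = t['rate_bp'] - t['late']:
  client  rate_bp  late  rate_bp_minus_late
0    Wes      149     0                 149
1    Ben      381    10                 371
4    Ben      480     6                 474
5    Ben      122     3                 119
7    Wes      650     6                 644
8    Wes      389     1                 388
drop duplicate client (keep=first):
  client  rate_bp  late  rate_bp_minus_late
0    Wes      149     0                 149
1    Ben      381    10                 371
add column combo = t['rate_bp_minus_late'] * t['rate_bp']:
  client  rate_bp  late  rate_bp_minus_late   combo
0    Wes      149     0                 149   22201
1    Ben      381    10                 371  141351
Taking the min of column 'combo' gives 22201.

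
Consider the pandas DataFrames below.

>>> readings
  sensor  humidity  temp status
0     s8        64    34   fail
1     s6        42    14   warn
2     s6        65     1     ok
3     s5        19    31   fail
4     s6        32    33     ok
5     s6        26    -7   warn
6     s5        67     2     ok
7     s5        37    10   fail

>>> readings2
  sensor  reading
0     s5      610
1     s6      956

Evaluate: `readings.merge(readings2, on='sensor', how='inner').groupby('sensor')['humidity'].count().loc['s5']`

merge on 'sensor' (how='inner') → 7 rows:
  sensor  humidity  temp status  reading
0     s6        42    14   warn      956
1     s6        65     1     ok      956
2     s5        19    31   fail      610
3     s6        32    33     ok      956
4     s6        26    -7   warn      956
5     s5        67     2     ok      610
6     s5        37    10   fail      610
group by sensor, count of humidity:
sensor
s5    3
s6    4
Name: humidity, dtype: int64
value at index 's5' → 3

3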